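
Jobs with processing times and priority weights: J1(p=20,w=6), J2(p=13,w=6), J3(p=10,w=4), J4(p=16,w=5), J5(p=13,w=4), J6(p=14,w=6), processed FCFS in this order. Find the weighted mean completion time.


Completion times:
  J1: C=20, w×C=6×20=120
  J2: C=33, w×C=6×33=198
  J3: C=43, w×C=4×43=172
  J4: C=59, w×C=5×59=295
  J5: C=72, w×C=4×72=288
  J6: C=86, w×C=6×86=516
Sum w×C = 1589
Sum w = 31
Weighted avg = 1589/31
= 51.26


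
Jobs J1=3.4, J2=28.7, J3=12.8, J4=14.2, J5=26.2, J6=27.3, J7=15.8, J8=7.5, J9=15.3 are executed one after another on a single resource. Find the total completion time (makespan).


Sequential makespan: sum all processing times
= 3.4 + 28.7 + 12.8 + 14.2 + 26.2 + 27.3 + 15.8 + 7.5 + 15.3
= 151.2 time units


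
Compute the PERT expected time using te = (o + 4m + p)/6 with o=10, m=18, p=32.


te = (o + 4m + p) / 6
= (10 + 4×18 + 32) / 6
= (10 + 72 + 32) / 6
= 114 / 6
= 19.00


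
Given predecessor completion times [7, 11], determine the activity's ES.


ES = max of all predecessor completion times
Predecessors: [7, 11]
ES = max(7, 11)
= 11


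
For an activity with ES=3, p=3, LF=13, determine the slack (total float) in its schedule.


EF = ES + duration = 3 + 3 = 6
LS = LF - duration = 13 - 3 = 10
Total Float = LF - EF = 13 - 6
(or LS - ES = 10 - 3)
= 7


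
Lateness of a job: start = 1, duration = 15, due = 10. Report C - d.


Completion = 1 + 15 = 16
Lateness = C - d = 16 - 10
= 6


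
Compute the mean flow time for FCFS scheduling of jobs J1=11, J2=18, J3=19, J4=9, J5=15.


Completion times:
  J1: completes at 11
  J2: completes at 29
  J3: completes at 48
  J4: completes at 57
  J5: completes at 72
Sum = 217
Average = 217/5
= 43.40


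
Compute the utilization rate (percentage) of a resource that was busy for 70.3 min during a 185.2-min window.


Utilization = busy / total × 100
= 70.3 / 185.2 × 100
= 38.0%


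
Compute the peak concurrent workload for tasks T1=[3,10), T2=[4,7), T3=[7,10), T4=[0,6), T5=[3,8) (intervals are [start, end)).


Check each time point for overlaps:
  t=4: 4 tasks active (T1, T2, T4, T5)
Max concurrent = 4


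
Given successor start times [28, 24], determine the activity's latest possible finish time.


LF = min of all successor start times
Successors start at: [28, 24]
LF = min(28, 24)
= 24


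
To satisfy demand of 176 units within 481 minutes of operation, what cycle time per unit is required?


Cycle time = available time / demand
= 481 / 176
= 2.73 min/unit


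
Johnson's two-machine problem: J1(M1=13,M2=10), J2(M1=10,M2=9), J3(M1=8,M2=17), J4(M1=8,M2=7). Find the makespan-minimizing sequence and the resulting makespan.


Johnson's rule:
Group 1 (M1≤M2, sort by M1): ['J3']
Group 2 (M1>M2, sort desc M2): ['J1', 'J2', 'J4']
Sequence: J3 → J1 → J2 → J4
Makespan calculation:
  J3: M1 done=8, M2 done=25
  J1: M1 done=21, M2 done=35
  J2: M1 done=31, M2 done=44
  J4: M1 done=39, M2 done=51
= Sequence: J3 → J1 → J2 → J4, Makespan: 51


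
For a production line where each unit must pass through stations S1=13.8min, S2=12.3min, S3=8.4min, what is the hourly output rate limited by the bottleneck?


Bottleneck = longest station time
Station times: [13.8, 12.3, 8.4]
Max = 13.8 min
Rate = 60 / 13.8
= 4.35 units/hour (bottleneck: 13.8min)


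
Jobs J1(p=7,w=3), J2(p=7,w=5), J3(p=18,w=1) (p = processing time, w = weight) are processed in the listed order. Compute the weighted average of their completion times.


Completion times:
  J1: C=7, w×C=3×7=21
  J2: C=14, w×C=5×14=70
  J3: C=32, w×C=1×32=32
Sum w×C = 123
Sum w = 9
Weighted avg = 123/9
= 13.67


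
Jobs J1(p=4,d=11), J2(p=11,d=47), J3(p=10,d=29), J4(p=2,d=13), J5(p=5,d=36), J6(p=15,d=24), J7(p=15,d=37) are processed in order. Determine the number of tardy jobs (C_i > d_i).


Completion vs due date:
  J1: C=4, d=11 → on time
  J2: C=15, d=47 → on time
  J3: C=25, d=29 → on time
  J4: C=27, d=13 → TARDY
  J5: C=32, d=36 → on time
  J6: C=47, d=24 → TARDY
  J7: C=62, d=37 → TARDY
Tardy jobs: J4, J6, J7
Count = 3


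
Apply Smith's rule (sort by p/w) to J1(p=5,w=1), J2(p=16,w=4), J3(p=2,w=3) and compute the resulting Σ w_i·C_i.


WSPT order (by p/w): J3 → J2 → J1
  J3: C=2, w·C=3×2=6
  J2: C=18, w·C=4×18=72
  J1: C=23, w·C=1×23=23
Σ w·C = 101
= 101


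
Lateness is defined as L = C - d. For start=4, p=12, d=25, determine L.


Completion = 4 + 12 = 16
Lateness = C - d = 16 - 25
= -9


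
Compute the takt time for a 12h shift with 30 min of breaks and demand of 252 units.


Available = 12×60 - 30 = 690 min
Takt time = 690 / 252
= 2.74 min/unit


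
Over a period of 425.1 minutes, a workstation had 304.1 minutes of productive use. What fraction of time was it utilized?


Utilization = busy / total × 100
= 304.1 / 425.1 × 100
= 71.5%


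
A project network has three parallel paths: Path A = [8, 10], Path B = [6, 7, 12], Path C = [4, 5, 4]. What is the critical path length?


Path A: 8 + 10 = 18
Path B: 6 + 7 + 12 = 25
Path C: 4 + 5 + 4 = 13
Critical path = longest = max(18, 25, 13)
= 25 (Path B)


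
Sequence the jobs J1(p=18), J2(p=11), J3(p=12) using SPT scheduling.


SPT: sort by shortest processing time
  J2: p=11
  J3: p=12
  J1: p=18
Order: J2 → J3 → J1


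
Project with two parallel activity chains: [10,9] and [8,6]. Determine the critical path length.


Path A: 10 + 9 = 19
Path B: 8 + 6 = 14
Critical path = longest = max(19, 14)
= 19 (Path A)


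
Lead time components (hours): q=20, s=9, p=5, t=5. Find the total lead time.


Lead time = queue + setup + processing + transit
= 20 + 9 + 5 + 5
= 39 hours


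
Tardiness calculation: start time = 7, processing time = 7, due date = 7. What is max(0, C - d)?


Completion = start + processing = 7 + 7 = 14
Tardiness = max(0, C - d) = max(0, 14 - 7)
= max(0, 7)
= 7


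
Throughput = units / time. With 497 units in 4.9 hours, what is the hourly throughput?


Throughput = units / time
= 497 / 4.9
= 101.4 units/hour


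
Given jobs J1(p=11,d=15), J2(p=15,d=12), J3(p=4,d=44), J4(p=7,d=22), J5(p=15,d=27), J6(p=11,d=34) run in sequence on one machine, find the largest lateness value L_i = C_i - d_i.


Lateness per job (L = C - d):
  J1: C=11, d=15, L=-4
  J2: C=26, d=12, L=14
  J3: C=30, d=44, L=-14
  J4: C=37, d=22, L=15
  J5: C=52, d=27, L=25
  J6: C=63, d=34, L=29
Lmax = max(-4, 14, -14, 15, 25, 29)
= 29


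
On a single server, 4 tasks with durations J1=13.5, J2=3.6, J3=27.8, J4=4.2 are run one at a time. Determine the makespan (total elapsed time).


Sequential makespan: sum all processing times
= 13.5 + 3.6 + 27.8 + 4.2
= 49.1 time units


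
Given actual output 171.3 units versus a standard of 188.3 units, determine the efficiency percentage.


Efficiency = (actual / standard) × 100
= (171.3 / 188.3) × 100
= 91.0%


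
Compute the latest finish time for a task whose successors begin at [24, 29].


LF = min of all successor start times
Successors start at: [24, 29]
LF = min(24, 29)
= 24


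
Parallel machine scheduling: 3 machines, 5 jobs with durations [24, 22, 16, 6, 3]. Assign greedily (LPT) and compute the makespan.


Jobs (LPT sorted): [24, 22, 16, 6, 3]
Machines: 3
  J=24 → Machine 1 (load: 0+24=24)
  J=22 → Machine 2 (load: 0+22=22)
  J=16 → Machine 3 (load: 0+16=16)
  J=6 → Machine 3 (load: 16+6=22)
  J=3 → Machine 2 (load: 22+3=25)
Machine loads: [24, 25, 22]
Makespan = max = 25 time units


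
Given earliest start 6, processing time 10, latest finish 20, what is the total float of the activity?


EF = ES + duration = 6 + 10 = 16
LS = LF - duration = 20 - 10 = 10
Total Float = LF - EF = 20 - 16
(or LS - ES = 10 - 6)
= 4


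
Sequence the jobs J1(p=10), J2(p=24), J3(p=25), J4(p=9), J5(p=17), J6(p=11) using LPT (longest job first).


LPT: sort by longest processing time first
  J3: p=25
  J2: p=24
  J5: p=17
  J6: p=11
  J1: p=10
  J4: p=9
Order: J3 → J2 → J5 → J6 → J1 → J4


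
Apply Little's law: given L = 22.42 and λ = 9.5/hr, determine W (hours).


Little's law: L = λW → W = L / λ
= 22.42 / 9.5
= 2.36 hours


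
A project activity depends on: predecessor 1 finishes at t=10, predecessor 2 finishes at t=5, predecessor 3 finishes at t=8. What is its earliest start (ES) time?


ES = max of all predecessor completion times
Predecessors: [10, 5, 8]
ES = max(10, 5, 8)
= 10


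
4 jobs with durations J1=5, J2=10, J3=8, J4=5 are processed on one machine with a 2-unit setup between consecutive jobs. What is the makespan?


Makespan = Σ processing + (n-1) × setup
= (5 + 10 + 8 + 5) + (4-1)×2
= 28 + 6
= 34 time units


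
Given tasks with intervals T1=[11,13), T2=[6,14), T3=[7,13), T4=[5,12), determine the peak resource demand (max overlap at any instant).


Check each time point for overlaps:
  t=11: 4 tasks active (T1, T2, T3, T4)
Max concurrent = 4


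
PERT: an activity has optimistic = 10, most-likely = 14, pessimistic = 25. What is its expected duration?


te = (o + 4m + p) / 6
= (10 + 4×14 + 25) / 6
= (10 + 56 + 25) / 6
= 91 / 6
= 15.17


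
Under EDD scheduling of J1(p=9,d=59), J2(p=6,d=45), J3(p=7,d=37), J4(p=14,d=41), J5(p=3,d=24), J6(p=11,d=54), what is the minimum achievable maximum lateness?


EDD order: J5 → J3 → J4 → J2 → J6 → J1
Completion and lateness:
  J5: C=3, d=24, L=3-24=-21
  J3: C=10, d=37, L=10-37=-27
  J4: C=24, d=41, L=24-41=-17
  J2: C=30, d=45, L=30-45=-15
  J6: C=41, d=54, L=41-54=-13
  J1: C=50, d=59, L=50-59=-9
Lmax = max(-21, -27, -17, -15, -13, -9)
= -9


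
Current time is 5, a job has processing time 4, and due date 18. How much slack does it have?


Slack = due - current_time - processing
= 18 - 5 - 4
= 9


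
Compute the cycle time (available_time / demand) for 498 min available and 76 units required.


Cycle time = available time / demand
= 498 / 76
= 6.55 min/unit


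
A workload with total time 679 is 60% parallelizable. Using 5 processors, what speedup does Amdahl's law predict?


Amdahl's law: T_p = T × ((1-p) + p/N)
= 679 × ((1-0.6) + 0.6/5)
= 679 × (0.40 + 0.1200)
= 679 × 0.5200
= 353.08
Speedup = 679/353.08
= 1.92×


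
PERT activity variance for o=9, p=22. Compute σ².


σ² = ((p - o) / 6)² = (p - o)² / 36
= (22 - 9)² / 36
= 13² / 36
= 169 / 36
= 4.6944


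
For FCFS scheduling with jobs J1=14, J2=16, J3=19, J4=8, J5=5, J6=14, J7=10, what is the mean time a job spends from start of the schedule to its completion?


Completion times:
  J1: completes at 14
  J2: completes at 30
  J3: completes at 49
  J4: completes at 57
  J5: completes at 62
  J6: completes at 76
  J7: completes at 86
Sum = 374
Average = 374/7
= 53.43


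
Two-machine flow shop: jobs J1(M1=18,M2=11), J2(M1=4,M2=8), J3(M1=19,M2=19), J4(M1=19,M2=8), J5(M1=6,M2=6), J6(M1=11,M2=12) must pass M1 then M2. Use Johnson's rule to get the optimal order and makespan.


Johnson's rule:
Group 1 (M1≤M2, sort by M1): ['J2', 'J5', 'J6', 'J3']
Group 2 (M1>M2, sort desc M2): ['J1', 'J4']
Sequence: J2 → J5 → J6 → J3 → J1 → J4
Makespan calculation:
  J2: M1 done=4, M2 done=12
  J5: M1 done=10, M2 done=18
  J6: M1 done=21, M2 done=33
  J3: M1 done=40, M2 done=59
  J1: M1 done=58, M2 done=70
  J4: M1 done=77, M2 done=85
= Sequence: J2 → J5 → J6 → J3 → J1 → J4, Makespan: 85


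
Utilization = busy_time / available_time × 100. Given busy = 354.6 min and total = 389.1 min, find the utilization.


Utilization = busy / total × 100
= 354.6 / 389.1 × 100
= 91.1%


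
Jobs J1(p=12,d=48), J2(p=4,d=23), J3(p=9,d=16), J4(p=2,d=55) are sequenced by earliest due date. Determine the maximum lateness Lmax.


EDD order: J3 → J2 → J1 → J4
Completion and lateness:
  J3: C=9, d=16, L=9-16=-7
  J2: C=13, d=23, L=13-23=-10
  J1: C=25, d=48, L=25-48=-23
  J4: C=27, d=55, L=27-55=-28
Lmax = max(-7, -10, -23, -28)
= -7


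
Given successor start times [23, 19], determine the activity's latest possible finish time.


LF = min of all successor start times
Successors start at: [23, 19]
LF = min(23, 19)
= 19


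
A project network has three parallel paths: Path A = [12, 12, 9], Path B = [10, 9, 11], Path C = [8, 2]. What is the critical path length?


Path A: 12 + 12 + 9 = 33
Path B: 10 + 9 + 11 = 30
Path C: 8 + 2 = 10
Critical path = longest = max(33, 30, 10)
= 33 (Path A)


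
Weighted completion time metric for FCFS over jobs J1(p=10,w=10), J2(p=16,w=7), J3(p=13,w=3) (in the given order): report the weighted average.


Completion times:
  J1: C=10, w×C=10×10=100
  J2: C=26, w×C=7×26=182
  J3: C=39, w×C=3×39=117
Sum w×C = 399
Sum w = 20
Weighted avg = 399/20
= 19.95


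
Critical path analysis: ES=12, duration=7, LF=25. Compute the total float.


EF = ES + duration = 12 + 7 = 19
LS = LF - duration = 25 - 7 = 18
Total Float = LF - EF = 25 - 19
(or LS - ES = 18 - 12)
= 6


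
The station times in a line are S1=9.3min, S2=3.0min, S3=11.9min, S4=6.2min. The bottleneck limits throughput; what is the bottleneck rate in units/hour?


Bottleneck = longest station time
Station times: [9.3, 3.0, 11.9, 6.2]
Max = 11.9 min
Rate = 60 / 11.9
= 5.04 units/hour (bottleneck: 11.9min)


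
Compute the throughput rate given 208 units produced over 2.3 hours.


Throughput = units / time
= 208 / 2.3
= 90.4 units/hour


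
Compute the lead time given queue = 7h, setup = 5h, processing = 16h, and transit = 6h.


Lead time = queue + setup + processing + transit
= 7 + 5 + 16 + 6
= 34 hours


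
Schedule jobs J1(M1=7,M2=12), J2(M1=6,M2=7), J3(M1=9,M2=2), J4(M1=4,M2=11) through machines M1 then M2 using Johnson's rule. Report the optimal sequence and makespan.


Johnson's rule:
Group 1 (M1≤M2, sort by M1): ['J4', 'J2', 'J1']
Group 2 (M1>M2, sort desc M2): ['J3']
Sequence: J4 → J2 → J1 → J3
Makespan calculation:
  J4: M1 done=4, M2 done=15
  J2: M1 done=10, M2 done=22
  J1: M1 done=17, M2 done=34
  J3: M1 done=26, M2 done=36
= Sequence: J4 → J2 → J1 → J3, Makespan: 36


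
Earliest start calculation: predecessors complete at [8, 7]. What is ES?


ES = max of all predecessor completion times
Predecessors: [8, 7]
ES = max(8, 7)
= 8


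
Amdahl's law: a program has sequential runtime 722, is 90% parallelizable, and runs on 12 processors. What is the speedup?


Amdahl's law: T_p = T × ((1-p) + p/N)
= 722 × ((1-0.9) + 0.9/12)
= 722 × (0.10 + 0.0750)
= 722 × 0.1750
= 126.35
Speedup = 722/126.35
= 5.71×


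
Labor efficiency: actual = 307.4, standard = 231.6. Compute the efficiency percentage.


Efficiency = (actual / standard) × 100
= (307.4 / 231.6) × 100
= 132.7%


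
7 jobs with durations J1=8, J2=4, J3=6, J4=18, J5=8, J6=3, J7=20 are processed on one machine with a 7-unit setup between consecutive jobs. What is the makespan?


Makespan = Σ processing + (n-1) × setup
= (8 + 4 + 6 + 18 + 8 + 3 + 20) + (7-1)×7
= 67 + 42
= 109 time units


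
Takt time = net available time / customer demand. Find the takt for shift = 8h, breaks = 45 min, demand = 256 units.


Available = 8×60 - 45 = 435 min
Takt time = 435 / 256
= 1.70 min/unit


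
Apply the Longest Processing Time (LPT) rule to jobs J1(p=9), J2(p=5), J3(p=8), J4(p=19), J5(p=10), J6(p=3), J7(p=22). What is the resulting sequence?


LPT: sort by longest processing time first
  J7: p=22
  J4: p=19
  J5: p=10
  J1: p=9
  J3: p=8
  J2: p=5
  J6: p=3
Order: J7 → J4 → J5 → J1 → J3 → J2 → J6


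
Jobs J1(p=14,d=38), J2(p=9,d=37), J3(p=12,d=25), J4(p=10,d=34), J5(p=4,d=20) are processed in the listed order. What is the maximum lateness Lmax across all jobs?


Lateness per job (L = C - d):
  J1: C=14, d=38, L=-24
  J2: C=23, d=37, L=-14
  J3: C=35, d=25, L=10
  J4: C=45, d=34, L=11
  J5: C=49, d=20, L=29
Lmax = max(-24, -14, 10, 11, 29)
= 29


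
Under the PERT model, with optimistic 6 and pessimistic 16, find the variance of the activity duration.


σ² = ((p - o) / 6)² = (p - o)² / 36
= (16 - 6)² / 36
= 10² / 36
= 100 / 36
= 2.7778


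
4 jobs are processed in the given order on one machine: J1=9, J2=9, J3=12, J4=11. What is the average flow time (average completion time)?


Completion times:
  J1: completes at 9
  J2: completes at 18
  J3: completes at 30
  J4: completes at 41
Sum = 98
Average = 98/4
= 24.50


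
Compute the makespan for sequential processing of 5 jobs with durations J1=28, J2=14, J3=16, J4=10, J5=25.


Sequential makespan: sum all processing times
= 28 + 14 + 16 + 10 + 25
= 93 time units


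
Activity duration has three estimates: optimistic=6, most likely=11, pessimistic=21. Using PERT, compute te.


te = (o + 4m + p) / 6
= (6 + 4×11 + 21) / 6
= (6 + 44 + 21) / 6
= 71 / 6
= 11.83


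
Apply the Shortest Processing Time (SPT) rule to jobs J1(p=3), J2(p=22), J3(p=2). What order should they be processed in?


SPT: sort by shortest processing time
  J3: p=2
  J1: p=3
  J2: p=22
Order: J3 → J1 → J2


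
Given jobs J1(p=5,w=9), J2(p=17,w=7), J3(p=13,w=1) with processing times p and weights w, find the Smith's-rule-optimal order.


WSPT (Smith's rule): sort by p/w ascending
  J1: p/w = 5/9 = 0.556
  J2: p/w = 17/7 = 2.429
  J3: p/w = 13/1 = 13.000
Order: J1 → J2 → J3


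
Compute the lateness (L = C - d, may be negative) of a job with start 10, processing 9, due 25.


Completion = 10 + 9 = 19
Lateness = C - d = 19 - 25
= -6


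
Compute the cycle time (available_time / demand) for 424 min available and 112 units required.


Cycle time = available time / demand
= 424 / 112
= 3.79 min/unit


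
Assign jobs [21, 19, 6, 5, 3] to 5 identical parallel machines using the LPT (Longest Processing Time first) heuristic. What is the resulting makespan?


Jobs (LPT sorted): [21, 19, 6, 5, 3]
Machines: 5
  J=21 → Machine 1 (load: 0+21=21)
  J=19 → Machine 2 (load: 0+19=19)
  J=6 → Machine 3 (load: 0+6=6)
  J=5 → Machine 4 (load: 0+5=5)
  J=3 → Machine 5 (load: 0+3=3)
Machine loads: [21, 19, 6, 5, 3]
Makespan = max = 21 time units


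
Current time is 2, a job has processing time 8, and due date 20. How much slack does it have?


Slack = due - current_time - processing
= 20 - 2 - 8
= 10


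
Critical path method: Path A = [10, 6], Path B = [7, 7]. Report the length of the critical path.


Path A: 10 + 6 = 16
Path B: 7 + 7 = 14
Critical path = longest = max(16, 14)
= 16 (Path A)


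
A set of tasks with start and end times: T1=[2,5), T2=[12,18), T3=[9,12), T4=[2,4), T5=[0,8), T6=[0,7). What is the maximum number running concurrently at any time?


Check each time point for overlaps:
  t=2: 4 tasks active (T1, T4, T5, T6)
Max concurrent = 4


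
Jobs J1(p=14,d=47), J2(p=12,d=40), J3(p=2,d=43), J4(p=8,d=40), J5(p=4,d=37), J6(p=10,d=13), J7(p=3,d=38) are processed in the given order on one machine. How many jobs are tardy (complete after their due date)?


Completion vs due date:
  J1: C=14, d=47 → on time
  J2: C=26, d=40 → on time
  J3: C=28, d=43 → on time
  J4: C=36, d=40 → on time
  J5: C=40, d=37 → TARDY
  J6: C=50, d=13 → TARDY
  J7: C=53, d=38 → TARDY
Tardy jobs: J5, J6, J7
Count = 3


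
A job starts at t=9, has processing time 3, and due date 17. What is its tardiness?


Completion = start + processing = 9 + 3 = 12
Tardiness = max(0, C - d) = max(0, 12 - 17)
= max(0, -5)
= 0


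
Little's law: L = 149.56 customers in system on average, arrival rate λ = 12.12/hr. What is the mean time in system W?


Little's law: L = λW → W = L / λ
= 149.56 / 12.12
= 12.34 hours


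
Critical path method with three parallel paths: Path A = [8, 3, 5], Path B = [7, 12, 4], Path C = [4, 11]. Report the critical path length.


Path A: 8 + 3 + 5 = 16
Path B: 7 + 12 + 4 = 23
Path C: 4 + 11 = 15
Critical path = longest = max(16, 23, 15)
= 23 (Path B)


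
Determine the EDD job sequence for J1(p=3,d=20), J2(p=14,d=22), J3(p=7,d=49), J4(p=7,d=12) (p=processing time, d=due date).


EDD: sort by earliest due date
  J4: d=12, p=7
  J1: d=20, p=3
  J2: d=22, p=14
  J3: d=49, p=7
Order: J4 → J1 → J2 → J3


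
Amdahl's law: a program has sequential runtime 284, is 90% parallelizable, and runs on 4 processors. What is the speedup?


Amdahl's law: T_p = T × ((1-p) + p/N)
= 284 × ((1-0.9) + 0.9/4)
= 284 × (0.10 + 0.2250)
= 284 × 0.3250
= 92.30
Speedup = 284/92.30
= 3.08×


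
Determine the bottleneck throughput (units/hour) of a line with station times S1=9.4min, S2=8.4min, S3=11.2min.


Bottleneck = longest station time
Station times: [9.4, 8.4, 11.2]
Max = 11.2 min
Rate = 60 / 11.2
= 5.36 units/hour (bottleneck: 11.2min)


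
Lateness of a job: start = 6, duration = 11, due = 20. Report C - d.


Completion = 6 + 11 = 17
Lateness = C - d = 17 - 20
= -3


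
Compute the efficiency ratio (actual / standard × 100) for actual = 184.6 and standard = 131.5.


Efficiency = (actual / standard) × 100
= (184.6 / 131.5) × 100
= 140.4%


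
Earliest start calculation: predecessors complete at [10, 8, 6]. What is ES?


ES = max of all predecessor completion times
Predecessors: [10, 8, 6]
ES = max(10, 8, 6)
= 10


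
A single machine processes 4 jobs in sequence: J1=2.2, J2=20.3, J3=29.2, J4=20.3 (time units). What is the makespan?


Sequential makespan: sum all processing times
= 2.2 + 20.3 + 29.2 + 20.3
= 72.0 time units


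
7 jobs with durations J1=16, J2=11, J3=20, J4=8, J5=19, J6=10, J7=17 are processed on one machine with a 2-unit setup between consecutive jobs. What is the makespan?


Makespan = Σ processing + (n-1) × setup
= (16 + 11 + 20 + 8 + 19 + 10 + 17) + (7-1)×2
= 101 + 12
= 113 time units


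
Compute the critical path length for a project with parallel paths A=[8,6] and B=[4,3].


Path A: 8 + 6 = 14
Path B: 4 + 3 = 7
Critical path = longest = max(14, 7)
= 14 (Path A)


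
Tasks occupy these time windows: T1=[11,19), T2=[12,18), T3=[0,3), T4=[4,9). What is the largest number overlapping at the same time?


Check each time point for overlaps:
  t=12: 2 tasks active (T1, T2)
Max concurrent = 2


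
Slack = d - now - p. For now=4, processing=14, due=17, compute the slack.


Slack = due - current_time - processing
= 17 - 4 - 14
= -1


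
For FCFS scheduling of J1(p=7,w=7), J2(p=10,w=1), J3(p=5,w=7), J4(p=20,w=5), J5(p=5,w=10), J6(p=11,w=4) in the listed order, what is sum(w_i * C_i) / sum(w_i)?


Completion times:
  J1: C=7, w×C=7×7=49
  J2: C=17, w×C=1×17=17
  J3: C=22, w×C=7×22=154
  J4: C=42, w×C=5×42=210
  J5: C=47, w×C=10×47=470
  J6: C=58, w×C=4×58=232
Sum w×C = 1132
Sum w = 34
Weighted avg = 1132/34
= 33.29


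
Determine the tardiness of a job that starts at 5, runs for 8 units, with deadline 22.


Completion = start + processing = 5 + 8 = 13
Tardiness = max(0, C - d) = max(0, 13 - 22)
= max(0, -9)
= 0


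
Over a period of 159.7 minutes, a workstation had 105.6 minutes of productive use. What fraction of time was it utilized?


Utilization = busy / total × 100
= 105.6 / 159.7 × 100
= 66.1%


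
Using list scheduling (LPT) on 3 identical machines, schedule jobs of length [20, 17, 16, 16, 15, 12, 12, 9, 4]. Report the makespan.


Jobs (LPT sorted): [20, 17, 16, 16, 15, 12, 12, 9, 4]
Machines: 3
  J=20 → Machine 1 (load: 0+20=20)
  J=17 → Machine 2 (load: 0+17=17)
  J=16 → Machine 3 (load: 0+16=16)
  J=16 → Machine 3 (load: 16+16=32)
  J=15 → Machine 2 (load: 17+15=32)
  J=12 → Machine 1 (load: 20+12=32)
  J=12 → Machine 1 (load: 32+12=44)
  J=9 → Machine 2 (load: 32+9=41)
  J=4 → Machine 3 (load: 32+4=36)
Machine loads: [44, 41, 36]
Makespan = max = 44 time units


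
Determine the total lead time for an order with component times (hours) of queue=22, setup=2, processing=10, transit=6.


Lead time = queue + setup + processing + transit
= 22 + 2 + 10 + 6
= 40 hours


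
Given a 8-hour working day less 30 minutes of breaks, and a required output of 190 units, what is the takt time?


Available = 8×60 - 30 = 450 min
Takt time = 450 / 190
= 2.37 min/unit


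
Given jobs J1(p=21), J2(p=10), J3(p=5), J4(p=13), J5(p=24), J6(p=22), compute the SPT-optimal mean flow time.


SPT order: J3 → J2 → J4 → J1 → J6 → J5
Completion times:
  J3: C=5
  J2: C=15
  J4: C=28
  J1: C=49
  J6: C=71
  J5: C=95
Sum = 263, n = 6
Mean flow = 263/6
= 43.83


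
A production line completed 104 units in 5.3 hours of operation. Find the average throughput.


Throughput = units / time
= 104 / 5.3
= 19.6 units/hour


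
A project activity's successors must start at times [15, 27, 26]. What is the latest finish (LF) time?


LF = min of all successor start times
Successors start at: [15, 27, 26]
LF = min(15, 27, 26)
= 15


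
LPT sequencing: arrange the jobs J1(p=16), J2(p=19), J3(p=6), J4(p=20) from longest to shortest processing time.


LPT: sort by longest processing time first
  J4: p=20
  J2: p=19
  J1: p=16
  J3: p=6
Order: J4 → J2 → J1 → J3


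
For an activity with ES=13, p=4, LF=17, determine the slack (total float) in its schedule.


EF = ES + duration = 13 + 4 = 17
LS = LF - duration = 17 - 4 = 13
Total Float = LF - EF = 17 - 17
(or LS - ES = 13 - 13)
= 0


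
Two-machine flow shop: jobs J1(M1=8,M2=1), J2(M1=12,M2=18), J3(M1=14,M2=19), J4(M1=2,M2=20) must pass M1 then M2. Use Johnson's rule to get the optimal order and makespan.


Johnson's rule:
Group 1 (M1≤M2, sort by M1): ['J4', 'J2', 'J3']
Group 2 (M1>M2, sort desc M2): ['J1']
Sequence: J4 → J2 → J3 → J1
Makespan calculation:
  J4: M1 done=2, M2 done=22
  J2: M1 done=14, M2 done=40
  J3: M1 done=28, M2 done=59
  J1: M1 done=36, M2 done=60
= Sequence: J4 → J2 → J3 → J1, Makespan: 60


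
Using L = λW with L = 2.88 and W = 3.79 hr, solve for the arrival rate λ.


Little's law: L = λW → λ = L / W
= 2.88 / 3.79
= 0.76 per hour


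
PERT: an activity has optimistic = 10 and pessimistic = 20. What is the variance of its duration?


σ² = ((p - o) / 6)² = (p - o)² / 36
= (20 - 10)² / 36
= 10² / 36
= 100 / 36
= 2.7778


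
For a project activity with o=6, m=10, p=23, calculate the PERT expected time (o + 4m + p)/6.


te = (o + 4m + p) / 6
= (6 + 4×10 + 23) / 6
= (6 + 40 + 23) / 6
= 69 / 6
= 11.50


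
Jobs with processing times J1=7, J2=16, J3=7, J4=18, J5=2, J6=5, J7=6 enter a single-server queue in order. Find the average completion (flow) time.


Completion times:
  J1: completes at 7
  J2: completes at 23
  J3: completes at 30
  J4: completes at 48
  J5: completes at 50
  J6: completes at 55
  J7: completes at 61
Sum = 274
Average = 274/7
= 39.14


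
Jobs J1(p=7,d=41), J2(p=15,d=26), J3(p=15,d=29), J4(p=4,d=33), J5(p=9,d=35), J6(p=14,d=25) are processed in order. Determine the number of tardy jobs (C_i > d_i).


Completion vs due date:
  J1: C=7, d=41 → on time
  J2: C=22, d=26 → on time
  J3: C=37, d=29 → TARDY
  J4: C=41, d=33 → TARDY
  J5: C=50, d=35 → TARDY
  J6: C=64, d=25 → TARDY
Tardy jobs: J3, J4, J5, J6
Count = 4


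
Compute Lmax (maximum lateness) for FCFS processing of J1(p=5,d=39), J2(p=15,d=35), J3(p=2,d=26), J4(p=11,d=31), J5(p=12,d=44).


Lateness per job (L = C - d):
  J1: C=5, d=39, L=-34
  J2: C=20, d=35, L=-15
  J3: C=22, d=26, L=-4
  J4: C=33, d=31, L=2
  J5: C=45, d=44, L=1
Lmax = max(-34, -15, -4, 2, 1)
= 2


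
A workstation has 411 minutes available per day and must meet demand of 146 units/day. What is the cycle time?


Cycle time = available time / demand
= 411 / 146
= 2.82 min/unit


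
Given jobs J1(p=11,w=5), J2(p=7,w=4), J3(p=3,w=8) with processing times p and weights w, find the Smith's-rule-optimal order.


WSPT (Smith's rule): sort by p/w ascending
  J3: p/w = 3/8 = 0.375
  J2: p/w = 7/4 = 1.750
  J1: p/w = 11/5 = 2.200
Order: J3 → J2 → J1


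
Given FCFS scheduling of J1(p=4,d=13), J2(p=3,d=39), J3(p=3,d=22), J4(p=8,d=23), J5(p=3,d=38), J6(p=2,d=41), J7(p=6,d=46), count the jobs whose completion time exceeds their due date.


Completion vs due date:
  J1: C=4, d=13 → on time
  J2: C=7, d=39 → on time
  J3: C=10, d=22 → on time
  J4: C=18, d=23 → on time
  J5: C=21, d=38 → on time
  J6: C=23, d=41 → on time
  J7: C=29, d=46 → on time
Tardy jobs: none
Count = 0


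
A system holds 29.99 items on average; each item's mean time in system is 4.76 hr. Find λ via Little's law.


Little's law: L = λW → λ = L / W
= 29.99 / 4.76
= 6.30 per hour


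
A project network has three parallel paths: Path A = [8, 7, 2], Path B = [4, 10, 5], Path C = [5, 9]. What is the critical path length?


Path A: 8 + 7 + 2 = 17
Path B: 4 + 10 + 5 = 19
Path C: 5 + 9 = 14
Critical path = longest = max(17, 19, 14)
= 19 (Path B)


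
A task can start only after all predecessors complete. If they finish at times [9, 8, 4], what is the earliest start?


ES = max of all predecessor completion times
Predecessors: [9, 8, 4]
ES = max(9, 8, 4)
= 9


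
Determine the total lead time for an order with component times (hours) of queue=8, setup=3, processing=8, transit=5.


Lead time = queue + setup + processing + transit
= 8 + 3 + 8 + 5
= 24 hours


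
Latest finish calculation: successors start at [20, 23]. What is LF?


LF = min of all successor start times
Successors start at: [20, 23]
LF = min(20, 23)
= 20


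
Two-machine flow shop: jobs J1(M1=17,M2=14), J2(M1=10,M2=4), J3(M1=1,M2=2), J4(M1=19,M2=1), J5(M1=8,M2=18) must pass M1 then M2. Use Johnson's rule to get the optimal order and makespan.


Johnson's rule:
Group 1 (M1≤M2, sort by M1): ['J3', 'J5']
Group 2 (M1>M2, sort desc M2): ['J1', 'J2', 'J4']
Sequence: J3 → J5 → J1 → J2 → J4
Makespan calculation:
  J3: M1 done=1, M2 done=3
  J5: M1 done=9, M2 done=27
  J1: M1 done=26, M2 done=41
  J2: M1 done=36, M2 done=45
  J4: M1 done=55, M2 done=56
= Sequence: J3 → J5 → J1 → J2 → J4, Makespan: 56


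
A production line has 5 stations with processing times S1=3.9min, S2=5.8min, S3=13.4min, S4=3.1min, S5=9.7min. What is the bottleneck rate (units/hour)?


Bottleneck = longest station time
Station times: [3.9, 5.8, 13.4, 3.1, 9.7]
Max = 13.4 min
Rate = 60 / 13.4
= 4.48 units/hour (bottleneck: 13.4min)


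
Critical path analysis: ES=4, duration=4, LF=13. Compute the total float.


EF = ES + duration = 4 + 4 = 8
LS = LF - duration = 13 - 4 = 9
Total Float = LF - EF = 13 - 8
(or LS - ES = 9 - 4)
= 5


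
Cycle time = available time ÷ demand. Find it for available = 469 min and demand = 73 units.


Cycle time = available time / demand
= 469 / 73
= 6.42 min/unit


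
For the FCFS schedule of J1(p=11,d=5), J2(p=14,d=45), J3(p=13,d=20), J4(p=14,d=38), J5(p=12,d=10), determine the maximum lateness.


Lateness per job (L = C - d):
  J1: C=11, d=5, L=6
  J2: C=25, d=45, L=-20
  J3: C=38, d=20, L=18
  J4: C=52, d=38, L=14
  J5: C=64, d=10, L=54
Lmax = max(6, -20, 18, 14, 54)
= 54


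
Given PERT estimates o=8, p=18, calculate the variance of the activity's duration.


σ² = ((p - o) / 6)² = (p - o)² / 36
= (18 - 8)² / 36
= 10² / 36
= 100 / 36
= 2.7778


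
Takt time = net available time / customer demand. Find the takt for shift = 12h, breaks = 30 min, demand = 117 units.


Available = 12×60 - 30 = 690 min
Takt time = 690 / 117
= 5.90 min/unit


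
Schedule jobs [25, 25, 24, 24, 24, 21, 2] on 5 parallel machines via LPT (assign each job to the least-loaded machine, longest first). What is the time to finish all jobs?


Jobs (LPT sorted): [25, 25, 24, 24, 24, 21, 2]
Machines: 5
  J=25 → Machine 1 (load: 0+25=25)
  J=25 → Machine 2 (load: 0+25=25)
  J=24 → Machine 3 (load: 0+24=24)
  J=24 → Machine 4 (load: 0+24=24)
  J=24 → Machine 5 (load: 0+24=24)
  J=21 → Machine 3 (load: 24+21=45)
  J=2 → Machine 4 (load: 24+2=26)
Machine loads: [25, 25, 45, 26, 24]
Makespan = max = 45 time units


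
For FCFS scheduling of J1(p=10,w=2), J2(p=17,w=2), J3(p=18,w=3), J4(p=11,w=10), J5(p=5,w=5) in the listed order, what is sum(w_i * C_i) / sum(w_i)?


Completion times:
  J1: C=10, w×C=2×10=20
  J2: C=27, w×C=2×27=54
  J3: C=45, w×C=3×45=135
  J4: C=56, w×C=10×56=560
  J5: C=61, w×C=5×61=305
Sum w×C = 1074
Sum w = 22
Weighted avg = 1074/22
= 48.82


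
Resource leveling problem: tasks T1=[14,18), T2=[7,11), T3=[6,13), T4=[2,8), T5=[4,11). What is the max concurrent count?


Check each time point for overlaps:
  t=7: 4 tasks active (T2, T3, T4, T5)
Max concurrent = 4


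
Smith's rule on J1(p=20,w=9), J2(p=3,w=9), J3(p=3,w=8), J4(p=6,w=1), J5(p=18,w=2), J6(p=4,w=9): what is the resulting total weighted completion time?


WSPT order (by p/w): J2 → J3 → J6 → J1 → J4 → J5
  J2: C=3, w·C=9×3=27
  J3: C=6, w·C=8×6=48
  J6: C=10, w·C=9×10=90
  J1: C=30, w·C=9×30=270
  J4: C=36, w·C=1×36=36
  J5: C=54, w·C=2×54=108
Σ w·C = 579
= 579


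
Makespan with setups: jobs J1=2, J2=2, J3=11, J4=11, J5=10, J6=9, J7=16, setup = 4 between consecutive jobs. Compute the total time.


Makespan = Σ processing + (n-1) × setup
= (2 + 2 + 11 + 11 + 10 + 9 + 16) + (7-1)×4
= 61 + 24
= 85 time units


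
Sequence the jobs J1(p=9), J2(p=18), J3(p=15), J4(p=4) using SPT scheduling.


SPT: sort by shortest processing time
  J4: p=4
  J1: p=9
  J3: p=15
  J2: p=18
Order: J4 → J1 → J3 → J2


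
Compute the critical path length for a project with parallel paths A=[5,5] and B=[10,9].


Path A: 5 + 5 = 10
Path B: 10 + 9 = 19
Critical path = longest = max(10, 19)
= 19 (Path B)


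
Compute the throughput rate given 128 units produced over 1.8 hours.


Throughput = units / time
= 128 / 1.8
= 71.1 units/hour


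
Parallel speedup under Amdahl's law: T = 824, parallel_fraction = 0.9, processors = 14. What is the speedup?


Amdahl's law: T_p = T × ((1-p) + p/N)
= 824 × ((1-0.9) + 0.9/14)
= 824 × (0.10 + 0.0643)
= 824 × 0.1643
= 135.37
Speedup = 824/135.37
= 6.09×


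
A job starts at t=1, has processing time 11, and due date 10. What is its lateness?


Completion = 1 + 11 = 12
Lateness = C - d = 12 - 10
= 2


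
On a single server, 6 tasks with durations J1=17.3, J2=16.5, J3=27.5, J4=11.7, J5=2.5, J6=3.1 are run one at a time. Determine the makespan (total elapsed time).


Sequential makespan: sum all processing times
= 17.3 + 16.5 + 27.5 + 11.7 + 2.5 + 3.1
= 78.6 time units


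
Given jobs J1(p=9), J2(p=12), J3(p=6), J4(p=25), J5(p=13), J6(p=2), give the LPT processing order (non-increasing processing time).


LPT: sort by longest processing time first
  J4: p=25
  J5: p=13
  J2: p=12
  J1: p=9
  J3: p=6
  J6: p=2
Order: J4 → J5 → J2 → J1 → J3 → J6


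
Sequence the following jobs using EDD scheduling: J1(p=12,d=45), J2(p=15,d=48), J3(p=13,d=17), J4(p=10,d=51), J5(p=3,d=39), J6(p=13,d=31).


EDD: sort by earliest due date
  J3: d=17, p=13
  J6: d=31, p=13
  J5: d=39, p=3
  J1: d=45, p=12
  J2: d=48, p=15
  J4: d=51, p=10
Order: J3 → J6 → J5 → J1 → J2 → J4


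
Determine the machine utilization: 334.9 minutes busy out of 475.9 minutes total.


Utilization = busy / total × 100
= 334.9 / 475.9 × 100
= 70.4%


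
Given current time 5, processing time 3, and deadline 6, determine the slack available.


Slack = due - current_time - processing
= 6 - 5 - 3
= -2


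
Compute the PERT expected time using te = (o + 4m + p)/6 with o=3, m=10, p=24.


te = (o + 4m + p) / 6
= (3 + 4×10 + 24) / 6
= (3 + 40 + 24) / 6
= 67 / 6
= 11.17


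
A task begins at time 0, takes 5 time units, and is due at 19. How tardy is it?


Completion = start + processing = 0 + 5 = 5
Tardiness = max(0, C - d) = max(0, 5 - 19)
= max(0, -14)
= 0


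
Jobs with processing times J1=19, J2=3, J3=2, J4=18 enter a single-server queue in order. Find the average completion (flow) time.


Completion times:
  J1: completes at 19
  J2: completes at 22
  J3: completes at 24
  J4: completes at 42
Sum = 107
Average = 107/4
= 26.75


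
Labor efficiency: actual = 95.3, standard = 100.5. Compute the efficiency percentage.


Efficiency = (actual / standard) × 100
= (95.3 / 100.5) × 100
= 94.8%


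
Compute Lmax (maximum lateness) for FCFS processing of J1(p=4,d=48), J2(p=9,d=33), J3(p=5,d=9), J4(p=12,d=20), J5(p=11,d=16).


Lateness per job (L = C - d):
  J1: C=4, d=48, L=-44
  J2: C=13, d=33, L=-20
  J3: C=18, d=9, L=9
  J4: C=30, d=20, L=10
  J5: C=41, d=16, L=25
Lmax = max(-44, -20, 9, 10, 25)
= 25


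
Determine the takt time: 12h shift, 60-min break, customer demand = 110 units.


Available = 12×60 - 60 = 660 min
Takt time = 660 / 110
= 6.00 min/unit


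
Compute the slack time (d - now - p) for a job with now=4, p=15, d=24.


Slack = due - current_time - processing
= 24 - 4 - 15
= 5


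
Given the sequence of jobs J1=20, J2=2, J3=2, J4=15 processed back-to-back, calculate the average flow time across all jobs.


Completion times:
  J1: completes at 20
  J2: completes at 22
  J3: completes at 24
  J4: completes at 39
Sum = 105
Average = 105/4
= 26.25


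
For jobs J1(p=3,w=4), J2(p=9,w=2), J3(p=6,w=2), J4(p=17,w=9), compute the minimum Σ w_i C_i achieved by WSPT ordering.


WSPT order (by p/w): J1 → J4 → J3 → J2
  J1: C=3, w·C=4×3=12
  J4: C=20, w·C=9×20=180
  J3: C=26, w·C=2×26=52
  J2: C=35, w·C=2×35=70
Σ w·C = 314
= 314


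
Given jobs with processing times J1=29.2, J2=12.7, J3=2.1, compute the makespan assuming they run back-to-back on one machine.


Sequential makespan: sum all processing times
= 29.2 + 12.7 + 2.1
= 44.0 time units


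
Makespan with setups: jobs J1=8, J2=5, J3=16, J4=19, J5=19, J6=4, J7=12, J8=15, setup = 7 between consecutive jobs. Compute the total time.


Makespan = Σ processing + (n-1) × setup
= (8 + 5 + 16 + 19 + 19 + 4 + 12 + 15) + (8-1)×7
= 98 + 49
= 147 time units


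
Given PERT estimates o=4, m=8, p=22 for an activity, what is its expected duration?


te = (o + 4m + p) / 6
= (4 + 4×8 + 22) / 6
= (4 + 32 + 22) / 6
= 58 / 6
= 9.67


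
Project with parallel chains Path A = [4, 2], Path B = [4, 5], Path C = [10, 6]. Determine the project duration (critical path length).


Path A: 4 + 2 = 6
Path B: 4 + 5 = 9
Path C: 10 + 6 = 16
Critical path = longest = max(6, 9, 16)
= 16 (Path C)


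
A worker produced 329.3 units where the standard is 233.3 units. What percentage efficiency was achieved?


Efficiency = (actual / standard) × 100
= (329.3 / 233.3) × 100
= 141.1%


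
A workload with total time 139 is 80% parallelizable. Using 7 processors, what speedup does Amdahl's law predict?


Amdahl's law: T_p = T × ((1-p) + p/N)
= 139 × ((1-0.8) + 0.8/7)
= 139 × (0.20 + 0.1143)
= 139 × 0.3143
= 43.69
Speedup = 139/43.69
= 3.18×


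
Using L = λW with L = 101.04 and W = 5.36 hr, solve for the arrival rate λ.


Little's law: L = λW → λ = L / W
= 101.04 / 5.36
= 18.85 per hour


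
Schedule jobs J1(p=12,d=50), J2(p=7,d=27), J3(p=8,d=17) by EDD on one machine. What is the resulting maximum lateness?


EDD order: J3 → J2 → J1
Completion and lateness:
  J3: C=8, d=17, L=8-17=-9
  J2: C=15, d=27, L=15-27=-12
  J1: C=27, d=50, L=27-50=-23
Lmax = max(-9, -12, -23)
= -9


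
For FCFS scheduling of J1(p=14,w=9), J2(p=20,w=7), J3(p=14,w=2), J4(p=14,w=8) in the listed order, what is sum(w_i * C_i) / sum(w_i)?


Completion times:
  J1: C=14, w×C=9×14=126
  J2: C=34, w×C=7×34=238
  J3: C=48, w×C=2×48=96
  J4: C=62, w×C=8×62=496
Sum w×C = 956
Sum w = 26
Weighted avg = 956/26
= 36.77


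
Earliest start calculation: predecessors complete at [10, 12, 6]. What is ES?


ES = max of all predecessor completion times
Predecessors: [10, 12, 6]
ES = max(10, 12, 6)
= 12


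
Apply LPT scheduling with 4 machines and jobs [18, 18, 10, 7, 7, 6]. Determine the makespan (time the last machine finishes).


Jobs (LPT sorted): [18, 18, 10, 7, 7, 6]
Machines: 4
  J=18 → Machine 1 (load: 0+18=18)
  J=18 → Machine 2 (load: 0+18=18)
  J=10 → Machine 3 (load: 0+10=10)
  J=7 → Machine 4 (load: 0+7=7)
  J=7 → Machine 4 (load: 7+7=14)
  J=6 → Machine 3 (load: 10+6=16)
Machine loads: [18, 18, 16, 14]
Makespan = max = 18 time units
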